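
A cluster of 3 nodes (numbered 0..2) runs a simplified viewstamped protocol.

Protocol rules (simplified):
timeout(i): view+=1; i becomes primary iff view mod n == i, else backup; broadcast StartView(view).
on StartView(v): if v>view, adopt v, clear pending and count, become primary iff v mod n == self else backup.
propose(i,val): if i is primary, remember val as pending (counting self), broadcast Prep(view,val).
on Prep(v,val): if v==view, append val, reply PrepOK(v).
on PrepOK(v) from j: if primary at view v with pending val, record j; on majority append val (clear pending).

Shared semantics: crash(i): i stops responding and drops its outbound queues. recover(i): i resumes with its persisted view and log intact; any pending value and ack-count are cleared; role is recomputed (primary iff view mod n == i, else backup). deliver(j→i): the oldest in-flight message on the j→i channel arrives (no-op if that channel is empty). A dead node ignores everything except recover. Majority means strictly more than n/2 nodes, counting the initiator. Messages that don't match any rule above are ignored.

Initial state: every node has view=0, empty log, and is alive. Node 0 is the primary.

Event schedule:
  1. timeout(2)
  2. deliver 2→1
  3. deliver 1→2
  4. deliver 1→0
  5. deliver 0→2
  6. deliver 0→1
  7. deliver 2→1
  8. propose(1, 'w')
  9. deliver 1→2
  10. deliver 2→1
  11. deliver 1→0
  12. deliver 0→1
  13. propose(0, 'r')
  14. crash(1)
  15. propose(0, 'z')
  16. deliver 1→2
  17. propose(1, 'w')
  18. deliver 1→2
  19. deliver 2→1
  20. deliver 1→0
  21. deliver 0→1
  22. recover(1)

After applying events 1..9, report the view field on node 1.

[1] timeout(2) → N2(back v1 [-])
[2] deliver 2→1 → N1(prim v1 [-])
[3] deliver 1→2 → ∅
[4] deliver 1→0 → ∅
[5] deliver 0→2 → ∅
[6] deliver 0→1 → ∅
[7] deliver 2→1 → ∅
[8] propose(1,'w') → ∅
[9] deliver 1→2 → N2(back v1 [w])

1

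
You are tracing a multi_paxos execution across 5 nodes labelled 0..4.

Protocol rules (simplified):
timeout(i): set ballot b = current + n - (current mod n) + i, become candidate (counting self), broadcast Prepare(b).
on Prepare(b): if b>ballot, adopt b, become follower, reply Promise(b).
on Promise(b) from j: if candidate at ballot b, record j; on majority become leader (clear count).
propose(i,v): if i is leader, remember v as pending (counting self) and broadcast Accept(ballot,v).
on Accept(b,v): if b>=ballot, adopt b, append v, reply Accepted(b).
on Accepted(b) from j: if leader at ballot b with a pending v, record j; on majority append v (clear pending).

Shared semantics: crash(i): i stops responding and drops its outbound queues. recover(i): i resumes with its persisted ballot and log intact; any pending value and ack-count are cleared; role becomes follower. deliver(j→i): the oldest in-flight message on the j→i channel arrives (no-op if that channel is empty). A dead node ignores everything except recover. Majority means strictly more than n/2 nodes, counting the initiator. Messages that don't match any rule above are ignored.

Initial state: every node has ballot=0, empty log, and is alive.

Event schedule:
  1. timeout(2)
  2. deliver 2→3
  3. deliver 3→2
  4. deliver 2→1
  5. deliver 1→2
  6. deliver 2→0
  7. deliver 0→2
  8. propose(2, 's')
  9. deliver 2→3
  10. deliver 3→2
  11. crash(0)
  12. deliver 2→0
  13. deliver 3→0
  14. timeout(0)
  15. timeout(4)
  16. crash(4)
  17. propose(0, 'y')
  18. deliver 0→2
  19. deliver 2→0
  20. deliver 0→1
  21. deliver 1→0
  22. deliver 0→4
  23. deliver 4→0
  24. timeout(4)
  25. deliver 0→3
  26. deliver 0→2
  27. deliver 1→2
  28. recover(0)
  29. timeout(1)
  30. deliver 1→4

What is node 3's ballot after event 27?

after 1 — timeout(2): n2:cand/b7/[-]
after 2 — deliver 2→3: n3:foll/b7/[-]
after 3 — deliver 3→2: ·
after 4 — deliver 2→1: n1:foll/b7/[-]
after 5 — deliver 1→2: n2:lead/b7/[-]
after 6 — deliver 2→0: n0:foll/b7/[-]
after 7 — deliver 0→2: ·
after 8 — propose(2,'s'): ·
after 9 — deliver 2→3: n3:foll/b7/[s]
after 10 — deliver 3→2: ·
after 11 — crash(0): n0:✗foll/b7/[-]
after 12 — deliver 2→0: ·
after 13 — deliver 3→0: ·
after 14 — timeout(0): ·
after 15 — timeout(4): n4:cand/b9/[-]
after 16 — crash(4): n4:✗cand/b9/[-]
after 17 — propose(0,'y'): ·
after 18 — deliver 0→2: ·
after 19 — deliver 2→0: ·
after 20 — deliver 0→1: ·
after 21 — deliver 1→0: ·
after 22 — deliver 0→4: ·
after 23 — deliver 4→0: ·
after 24 — timeout(4): ·
after 25 — deliver 0→3: ·
after 26 — deliver 0→2: ·
after 27 — deliver 1→2: ·

7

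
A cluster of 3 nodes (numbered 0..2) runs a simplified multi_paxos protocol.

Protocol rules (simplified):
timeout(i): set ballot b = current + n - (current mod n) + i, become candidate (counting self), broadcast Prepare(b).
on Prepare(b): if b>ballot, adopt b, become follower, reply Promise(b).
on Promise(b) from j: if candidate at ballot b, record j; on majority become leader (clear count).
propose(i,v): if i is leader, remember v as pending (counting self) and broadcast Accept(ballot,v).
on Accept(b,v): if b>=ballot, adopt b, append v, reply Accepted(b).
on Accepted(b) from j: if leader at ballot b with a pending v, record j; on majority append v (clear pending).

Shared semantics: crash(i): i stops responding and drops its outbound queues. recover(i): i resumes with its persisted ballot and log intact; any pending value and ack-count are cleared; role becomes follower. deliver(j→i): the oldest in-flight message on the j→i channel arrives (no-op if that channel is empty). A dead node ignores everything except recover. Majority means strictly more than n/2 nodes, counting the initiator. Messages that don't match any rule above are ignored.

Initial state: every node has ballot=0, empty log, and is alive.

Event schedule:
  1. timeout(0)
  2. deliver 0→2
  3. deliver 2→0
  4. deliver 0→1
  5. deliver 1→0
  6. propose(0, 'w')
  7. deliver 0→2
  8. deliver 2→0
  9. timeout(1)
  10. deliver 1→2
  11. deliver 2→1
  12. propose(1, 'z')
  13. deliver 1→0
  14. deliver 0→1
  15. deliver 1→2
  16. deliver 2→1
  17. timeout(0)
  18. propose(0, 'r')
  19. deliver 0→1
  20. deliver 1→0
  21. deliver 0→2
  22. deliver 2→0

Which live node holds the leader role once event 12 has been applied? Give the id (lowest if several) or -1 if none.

e1 timeout(0): 0[cand,b=3,-]
e2 deliver 0→2: 2[foll,b=3,-]
e3 deliver 2→0: 0[lead,b=3,-]
e4 deliver 0→1: 1[foll,b=3,-]
e5 deliver 1→0: ·
e6 propose(0,'w'): ·
e7 deliver 0→2: 2[foll,b=3,w]
e8 deliver 2→0: 0[lead,b=3,w]
e9 timeout(1): 1[cand,b=7,-]
e10 deliver 1→2: 2[foll,b=7,w]
e11 deliver 2→1: 1[lead,b=7,-]
e12 propose(1,'z'): ·

0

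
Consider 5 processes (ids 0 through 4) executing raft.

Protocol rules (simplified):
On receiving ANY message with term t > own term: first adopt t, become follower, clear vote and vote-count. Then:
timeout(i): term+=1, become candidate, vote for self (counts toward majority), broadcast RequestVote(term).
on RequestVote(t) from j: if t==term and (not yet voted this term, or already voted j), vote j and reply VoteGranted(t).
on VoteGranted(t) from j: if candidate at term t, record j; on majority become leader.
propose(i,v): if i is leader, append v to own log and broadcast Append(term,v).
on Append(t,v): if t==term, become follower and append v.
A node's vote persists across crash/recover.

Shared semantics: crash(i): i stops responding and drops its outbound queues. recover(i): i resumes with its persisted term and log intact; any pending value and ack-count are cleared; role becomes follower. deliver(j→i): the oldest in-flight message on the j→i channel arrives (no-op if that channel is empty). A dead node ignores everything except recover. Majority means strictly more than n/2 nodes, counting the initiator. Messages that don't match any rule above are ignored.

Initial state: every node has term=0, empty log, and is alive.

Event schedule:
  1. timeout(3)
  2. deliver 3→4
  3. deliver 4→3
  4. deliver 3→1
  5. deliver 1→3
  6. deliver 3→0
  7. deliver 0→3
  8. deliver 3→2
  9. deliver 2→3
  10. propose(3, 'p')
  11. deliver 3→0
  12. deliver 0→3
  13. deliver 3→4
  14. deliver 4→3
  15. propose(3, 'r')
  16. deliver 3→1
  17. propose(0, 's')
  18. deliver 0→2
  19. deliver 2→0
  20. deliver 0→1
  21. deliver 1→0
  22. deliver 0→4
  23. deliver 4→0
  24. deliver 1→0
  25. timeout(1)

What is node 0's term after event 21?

step 1 timeout(3): 3={cand,t=1,log=-}
step 2 deliver 3→4: 4={foll,t=1,log=-}
step 3 deliver 4→3: —
step 4 deliver 3→1: 1={foll,t=1,log=-}
step 5 deliver 1→3: 3={lead,t=1,log=-}
step 6 deliver 3→0: 0={foll,t=1,log=-}
step 7 deliver 0→3: —
step 8 deliver 3→2: 2={foll,t=1,log=-}
step 9 deliver 2→3: —
step 10 propose(3,'p'): 3={lead,t=1,log=p}
step 11 deliver 3→0: 0={foll,t=1,log=p}
step 12 deliver 0→3: —
step 13 deliver 3→4: 4={foll,t=1,log=p}
step 14 deliver 4→3: —
step 15 propose(3,'r'): 3={lead,t=1,log=p,r}
step 16 deliver 3→1: 1={foll,t=1,log=p}
step 17 propose(0,'s'): —
step 18 deliver 0→2: —
step 19 deliver 2→0: —
step 20 deliver 0→1: —
step 21 deliver 1→0: —

1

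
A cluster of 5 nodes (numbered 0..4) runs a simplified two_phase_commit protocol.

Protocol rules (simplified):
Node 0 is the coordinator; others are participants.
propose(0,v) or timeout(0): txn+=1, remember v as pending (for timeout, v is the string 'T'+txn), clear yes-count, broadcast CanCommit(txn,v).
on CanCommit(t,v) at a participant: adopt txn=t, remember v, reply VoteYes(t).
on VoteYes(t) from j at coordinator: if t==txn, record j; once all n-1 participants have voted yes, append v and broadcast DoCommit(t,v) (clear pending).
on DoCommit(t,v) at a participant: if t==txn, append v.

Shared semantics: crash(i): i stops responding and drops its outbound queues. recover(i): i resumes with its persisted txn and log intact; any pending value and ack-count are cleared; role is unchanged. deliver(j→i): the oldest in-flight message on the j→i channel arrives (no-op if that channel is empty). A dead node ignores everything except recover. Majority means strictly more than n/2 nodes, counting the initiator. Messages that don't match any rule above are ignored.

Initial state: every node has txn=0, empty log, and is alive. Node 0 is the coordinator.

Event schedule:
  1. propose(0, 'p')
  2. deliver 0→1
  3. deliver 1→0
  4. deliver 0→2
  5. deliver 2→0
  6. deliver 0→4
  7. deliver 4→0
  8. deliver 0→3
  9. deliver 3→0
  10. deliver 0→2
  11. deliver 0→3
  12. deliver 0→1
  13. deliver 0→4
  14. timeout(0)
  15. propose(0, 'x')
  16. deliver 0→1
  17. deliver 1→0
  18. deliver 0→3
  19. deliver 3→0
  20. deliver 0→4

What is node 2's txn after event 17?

1

e1 propose(0,'p'): 0[coor,t=1,-]
e2 deliver 0→1: 1[part,t=1,-]
e3 deliver 1→0: ·
e4 deliver 0→2: 2[part,t=1,-]
e5 deliver 2→0: ·
e6 deliver 0→4: 4[part,t=1,-]
e7 deliver 4→0: ·
e8 deliver 0→3: 3[part,t=1,-]
e9 deliver 3→0: 0[coor,t=1,p]
e10 deliver 0→2: 2[part,t=1,p]
e11 deliver 0→3: 3[part,t=1,p]
e12 deliver 0→1: 1[part,t=1,p]
e13 deliver 0→4: 4[part,t=1,p]
e14 timeout(0): 0[coor,t=2,p]
e15 propose(0,'x'): 0[coor,t=3,p]
e16 deliver 0→1: 1[part,t=2,p]
e17 deliver 1→0: ·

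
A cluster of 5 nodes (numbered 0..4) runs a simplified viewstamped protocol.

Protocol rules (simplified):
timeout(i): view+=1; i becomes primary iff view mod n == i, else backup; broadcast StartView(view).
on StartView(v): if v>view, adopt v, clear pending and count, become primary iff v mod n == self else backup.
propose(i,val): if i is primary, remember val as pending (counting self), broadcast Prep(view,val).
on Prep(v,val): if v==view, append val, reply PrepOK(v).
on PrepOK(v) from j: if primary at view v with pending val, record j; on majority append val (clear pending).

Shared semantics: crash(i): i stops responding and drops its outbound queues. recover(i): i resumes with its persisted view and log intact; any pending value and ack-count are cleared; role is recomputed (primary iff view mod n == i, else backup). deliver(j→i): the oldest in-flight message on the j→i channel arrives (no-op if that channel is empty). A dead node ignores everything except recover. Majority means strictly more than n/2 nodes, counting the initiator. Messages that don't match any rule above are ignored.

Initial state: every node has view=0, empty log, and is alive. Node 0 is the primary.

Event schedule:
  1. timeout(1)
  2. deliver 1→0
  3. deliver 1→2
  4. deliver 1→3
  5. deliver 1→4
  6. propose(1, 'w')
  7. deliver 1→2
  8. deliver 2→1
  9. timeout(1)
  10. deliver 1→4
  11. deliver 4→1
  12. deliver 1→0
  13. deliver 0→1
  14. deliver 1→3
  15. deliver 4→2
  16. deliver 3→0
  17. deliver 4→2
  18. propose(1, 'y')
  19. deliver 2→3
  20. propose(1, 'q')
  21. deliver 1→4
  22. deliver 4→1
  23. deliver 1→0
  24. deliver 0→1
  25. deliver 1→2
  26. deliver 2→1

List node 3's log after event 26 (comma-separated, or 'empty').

w

step 1 timeout(1): 1={prim,v=1,log=-}
step 2 deliver 1→0: 0={back,v=1,log=-}
step 3 deliver 1→2: 2={back,v=1,log=-}
step 4 deliver 1→3: 3={back,v=1,log=-}
step 5 deliver 1→4: 4={back,v=1,log=-}
step 6 propose(1,'w'): —
step 7 deliver 1→2: 2={back,v=1,log=w}
step 8 deliver 2→1: —
step 9 timeout(1): 1={back,v=2,log=-}
step 10 deliver 1→4: 4={back,v=1,log=w}
step 11 deliver 4→1: —
step 12 deliver 1→0: 0={back,v=1,log=w}
step 13 deliver 0→1: —
step 14 deliver 1→3: 3={back,v=1,log=w}
step 15 deliver 4→2: —
step 16 deliver 3→0: —
step 17 deliver 4→2: —
step 18 propose(1,'y'): —
step 19 deliver 2→3: —
step 20 propose(1,'q'): —
step 21 deliver 1→4: 4={back,v=2,log=w}
step 22 deliver 4→1: —
step 23 deliver 1→0: 0={back,v=2,log=w}
step 24 deliver 0→1: —
step 25 deliver 1→2: 2={prim,v=2,log=w}
step 26 deliver 2→1: —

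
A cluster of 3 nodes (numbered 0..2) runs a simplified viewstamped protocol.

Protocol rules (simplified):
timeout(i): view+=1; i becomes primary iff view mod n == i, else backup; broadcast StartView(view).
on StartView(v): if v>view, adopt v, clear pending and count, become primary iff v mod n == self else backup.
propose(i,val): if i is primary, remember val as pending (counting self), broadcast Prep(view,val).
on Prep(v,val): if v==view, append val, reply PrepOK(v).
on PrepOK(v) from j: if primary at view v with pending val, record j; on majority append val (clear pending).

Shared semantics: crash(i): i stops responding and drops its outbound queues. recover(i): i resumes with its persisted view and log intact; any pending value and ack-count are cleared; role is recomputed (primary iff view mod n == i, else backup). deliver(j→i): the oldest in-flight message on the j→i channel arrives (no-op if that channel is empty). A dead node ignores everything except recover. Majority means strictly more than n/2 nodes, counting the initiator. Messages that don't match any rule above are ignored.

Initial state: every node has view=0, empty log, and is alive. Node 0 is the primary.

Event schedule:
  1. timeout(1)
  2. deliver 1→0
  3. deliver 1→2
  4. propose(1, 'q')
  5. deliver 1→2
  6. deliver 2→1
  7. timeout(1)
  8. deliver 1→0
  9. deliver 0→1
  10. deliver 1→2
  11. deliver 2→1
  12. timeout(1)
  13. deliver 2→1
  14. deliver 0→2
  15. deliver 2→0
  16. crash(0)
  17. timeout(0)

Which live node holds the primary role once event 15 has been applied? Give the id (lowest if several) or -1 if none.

1. timeout(1):  <1:prim v1 ->
2. deliver 1→0:  <0:back v1 ->
3. deliver 1→2:  <2:back v1 ->
4. propose(1,'q'):  nop
5. deliver 1→2:  <2:back v1 q>
6. deliver 2→1:  <1:prim v1 q>
7. timeout(1):  <1:back v2 q>
8. deliver 1→0:  <0:back v1 q>
9. deliver 0→1:  nop
10. deliver 1→2:  <2:prim v2 q>
11. deliver 2→1:  nop
12. timeout(1):  <1:back v3 q>
13. deliver 2→1:  nop
14. deliver 0→2:  nop
15. deliver 2→0:  nop

2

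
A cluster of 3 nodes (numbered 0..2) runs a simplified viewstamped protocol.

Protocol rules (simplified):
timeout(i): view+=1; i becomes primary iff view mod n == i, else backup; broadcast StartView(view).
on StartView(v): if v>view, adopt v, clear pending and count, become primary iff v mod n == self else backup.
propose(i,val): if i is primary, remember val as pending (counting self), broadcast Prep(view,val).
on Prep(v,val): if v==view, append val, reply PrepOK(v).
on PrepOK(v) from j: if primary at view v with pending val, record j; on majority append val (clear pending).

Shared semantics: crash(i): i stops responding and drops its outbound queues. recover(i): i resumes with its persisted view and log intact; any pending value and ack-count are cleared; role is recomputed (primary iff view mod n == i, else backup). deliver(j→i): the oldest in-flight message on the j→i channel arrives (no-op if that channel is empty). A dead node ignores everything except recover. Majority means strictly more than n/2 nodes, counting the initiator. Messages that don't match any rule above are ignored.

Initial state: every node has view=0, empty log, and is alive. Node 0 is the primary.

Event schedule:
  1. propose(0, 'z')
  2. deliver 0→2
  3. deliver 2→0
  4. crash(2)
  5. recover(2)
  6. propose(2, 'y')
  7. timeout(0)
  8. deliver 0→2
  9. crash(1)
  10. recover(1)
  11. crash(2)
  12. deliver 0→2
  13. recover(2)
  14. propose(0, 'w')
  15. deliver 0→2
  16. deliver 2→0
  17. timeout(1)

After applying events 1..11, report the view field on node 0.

1. propose(0,'z'):  nop
2. deliver 0→2:  <2:back v0 z>
3. deliver 2→0:  <0:prim v0 z>
4. crash(2):  <2:✗back v0 z>
5. recover(2):  <2:back v0 z>
6. propose(2,'y'):  nop
7. timeout(0):  <0:back v1 z>
8. deliver 0→2:  <2:back v1 z>
9. crash(1):  <1:✗back v0 ->
10. recover(1):  <1:back v0 ->
11. crash(2):  <2:✗back v1 z>

1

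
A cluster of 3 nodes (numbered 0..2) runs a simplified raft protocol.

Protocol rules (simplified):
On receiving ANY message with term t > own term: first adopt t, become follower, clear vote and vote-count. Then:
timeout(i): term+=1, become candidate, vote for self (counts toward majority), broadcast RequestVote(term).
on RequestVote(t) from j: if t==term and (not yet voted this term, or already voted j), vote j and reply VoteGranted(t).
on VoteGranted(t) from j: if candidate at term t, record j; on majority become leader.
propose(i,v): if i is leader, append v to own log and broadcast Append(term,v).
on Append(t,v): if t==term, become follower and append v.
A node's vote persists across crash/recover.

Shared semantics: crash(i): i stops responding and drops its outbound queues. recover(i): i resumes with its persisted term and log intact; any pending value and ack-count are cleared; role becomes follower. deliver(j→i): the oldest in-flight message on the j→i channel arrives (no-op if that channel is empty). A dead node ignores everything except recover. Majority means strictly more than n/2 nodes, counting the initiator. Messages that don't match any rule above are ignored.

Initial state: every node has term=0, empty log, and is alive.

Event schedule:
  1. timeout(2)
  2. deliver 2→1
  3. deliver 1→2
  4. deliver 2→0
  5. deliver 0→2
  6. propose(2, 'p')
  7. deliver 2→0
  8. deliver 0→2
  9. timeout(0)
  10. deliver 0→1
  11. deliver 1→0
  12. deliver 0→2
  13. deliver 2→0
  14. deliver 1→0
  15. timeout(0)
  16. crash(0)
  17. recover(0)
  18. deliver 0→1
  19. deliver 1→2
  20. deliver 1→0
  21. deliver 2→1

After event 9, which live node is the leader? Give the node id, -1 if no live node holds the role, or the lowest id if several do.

step 1 timeout(2): 2={cand,t=1,log=-}
step 2 deliver 2→1: 1={foll,t=1,log=-}
step 3 deliver 1→2: 2={lead,t=1,log=-}
step 4 deliver 2→0: 0={foll,t=1,log=-}
step 5 deliver 0→2: —
step 6 propose(2,'p'): 2={lead,t=1,log=p}
step 7 deliver 2→0: 0={foll,t=1,log=p}
step 8 deliver 0→2: —
step 9 timeout(0): 0={cand,t=2,log=p}

2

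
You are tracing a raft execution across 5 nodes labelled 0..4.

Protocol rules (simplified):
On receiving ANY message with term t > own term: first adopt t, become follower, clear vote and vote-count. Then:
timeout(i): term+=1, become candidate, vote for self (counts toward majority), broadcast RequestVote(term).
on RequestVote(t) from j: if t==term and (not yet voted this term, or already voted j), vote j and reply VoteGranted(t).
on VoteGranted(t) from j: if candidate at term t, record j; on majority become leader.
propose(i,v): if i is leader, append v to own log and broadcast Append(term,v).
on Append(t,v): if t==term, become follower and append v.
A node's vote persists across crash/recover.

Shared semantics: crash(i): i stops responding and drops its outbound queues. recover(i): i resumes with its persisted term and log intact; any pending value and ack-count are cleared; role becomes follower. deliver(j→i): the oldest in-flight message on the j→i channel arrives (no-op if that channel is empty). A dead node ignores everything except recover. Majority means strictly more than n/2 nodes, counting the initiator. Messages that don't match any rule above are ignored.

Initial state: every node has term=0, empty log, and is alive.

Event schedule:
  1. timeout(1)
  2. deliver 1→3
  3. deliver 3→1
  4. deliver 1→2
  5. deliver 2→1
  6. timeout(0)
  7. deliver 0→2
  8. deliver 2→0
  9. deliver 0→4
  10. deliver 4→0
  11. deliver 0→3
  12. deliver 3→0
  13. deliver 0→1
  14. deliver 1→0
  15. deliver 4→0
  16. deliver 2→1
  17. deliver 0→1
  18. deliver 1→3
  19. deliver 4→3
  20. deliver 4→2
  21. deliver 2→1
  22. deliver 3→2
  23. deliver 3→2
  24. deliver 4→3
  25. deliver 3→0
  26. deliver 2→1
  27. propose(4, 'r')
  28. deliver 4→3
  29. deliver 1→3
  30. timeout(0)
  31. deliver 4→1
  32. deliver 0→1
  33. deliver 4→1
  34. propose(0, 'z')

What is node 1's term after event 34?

2

e1 timeout(1): 1[cand,t=1,-]
e2 deliver 1→3: 3[foll,t=1,-]
e3 deliver 3→1: ·
e4 deliver 1→2: 2[foll,t=1,-]
e5 deliver 2→1: 1[lead,t=1,-]
e6 timeout(0): 0[cand,t=1,-]
e7 deliver 0→2: ·
e8 deliver 2→0: ·
e9 deliver 0→4: 4[foll,t=1,-]
e10 deliver 4→0: ·
e11 deliver 0→3: ·
e12 deliver 3→0: ·
e13 deliver 0→1: ·
e14 deliver 1→0: ·
e15 deliver 4→0: ·
e16 deliver 2→1: ·
e17 deliver 0→1: ·
e18 deliver 1→3: ·
e19 deliver 4→3: ·
e20 deliver 4→2: ·
e21 deliver 2→1: ·
e22 deliver 3→2: ·
e23 deliver 3→2: ·
e24 deliver 4→3: ·
e25 deliver 3→0: ·
e26 deliver 2→1: ·
e27 propose(4,'r'): ·
e28 deliver 4→3: ·
e29 deliver 1→3: ·
e30 timeout(0): 0[cand,t=2,-]
e31 deliver 4→1: ·
e32 deliver 0→1: 1[foll,t=2,-]
e33 deliver 4→1: ·
e34 propose(0,'z'): ·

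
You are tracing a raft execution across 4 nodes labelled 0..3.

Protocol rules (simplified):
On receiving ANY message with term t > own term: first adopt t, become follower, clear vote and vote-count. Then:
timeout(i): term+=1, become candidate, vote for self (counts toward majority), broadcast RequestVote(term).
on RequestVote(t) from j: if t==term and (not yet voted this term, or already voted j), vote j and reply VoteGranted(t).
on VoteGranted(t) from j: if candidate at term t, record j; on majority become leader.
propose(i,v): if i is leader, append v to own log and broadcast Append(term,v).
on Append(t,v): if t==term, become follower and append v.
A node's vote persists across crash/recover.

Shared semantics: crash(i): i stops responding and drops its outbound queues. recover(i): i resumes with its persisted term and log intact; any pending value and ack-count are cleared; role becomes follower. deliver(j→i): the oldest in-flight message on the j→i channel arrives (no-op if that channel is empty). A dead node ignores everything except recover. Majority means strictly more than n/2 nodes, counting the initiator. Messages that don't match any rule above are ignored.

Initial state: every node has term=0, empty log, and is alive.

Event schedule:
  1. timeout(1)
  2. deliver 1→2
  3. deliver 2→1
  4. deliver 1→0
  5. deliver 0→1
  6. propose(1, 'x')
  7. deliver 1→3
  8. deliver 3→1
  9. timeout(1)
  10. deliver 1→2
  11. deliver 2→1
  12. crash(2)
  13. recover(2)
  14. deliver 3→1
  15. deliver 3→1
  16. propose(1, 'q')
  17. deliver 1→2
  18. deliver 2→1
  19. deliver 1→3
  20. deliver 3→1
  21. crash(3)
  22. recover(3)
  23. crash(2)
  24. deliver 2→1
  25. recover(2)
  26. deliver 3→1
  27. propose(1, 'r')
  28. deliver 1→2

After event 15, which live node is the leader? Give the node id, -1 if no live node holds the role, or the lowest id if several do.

1. timeout(1):  <1:cand t1 ->
2. deliver 1→2:  <2:foll t1 ->
3. deliver 2→1:  nop
4. deliver 1→0:  <0:foll t1 ->
5. deliver 0→1:  <1:lead t1 ->
6. propose(1,'x'):  <1:lead t1 x>
7. deliver 1→3:  <3:foll t1 ->
8. deliver 3→1:  nop
9. timeout(1):  <1:cand t2 x>
10. deliver 1→2:  <2:foll t1 x>
11. deliver 2→1:  nop
12. crash(2):  <2:✗foll t1 x>
13. recover(2):  <2:foll t1 x>
14. deliver 3→1:  nop
15. deliver 3→1:  nop

-1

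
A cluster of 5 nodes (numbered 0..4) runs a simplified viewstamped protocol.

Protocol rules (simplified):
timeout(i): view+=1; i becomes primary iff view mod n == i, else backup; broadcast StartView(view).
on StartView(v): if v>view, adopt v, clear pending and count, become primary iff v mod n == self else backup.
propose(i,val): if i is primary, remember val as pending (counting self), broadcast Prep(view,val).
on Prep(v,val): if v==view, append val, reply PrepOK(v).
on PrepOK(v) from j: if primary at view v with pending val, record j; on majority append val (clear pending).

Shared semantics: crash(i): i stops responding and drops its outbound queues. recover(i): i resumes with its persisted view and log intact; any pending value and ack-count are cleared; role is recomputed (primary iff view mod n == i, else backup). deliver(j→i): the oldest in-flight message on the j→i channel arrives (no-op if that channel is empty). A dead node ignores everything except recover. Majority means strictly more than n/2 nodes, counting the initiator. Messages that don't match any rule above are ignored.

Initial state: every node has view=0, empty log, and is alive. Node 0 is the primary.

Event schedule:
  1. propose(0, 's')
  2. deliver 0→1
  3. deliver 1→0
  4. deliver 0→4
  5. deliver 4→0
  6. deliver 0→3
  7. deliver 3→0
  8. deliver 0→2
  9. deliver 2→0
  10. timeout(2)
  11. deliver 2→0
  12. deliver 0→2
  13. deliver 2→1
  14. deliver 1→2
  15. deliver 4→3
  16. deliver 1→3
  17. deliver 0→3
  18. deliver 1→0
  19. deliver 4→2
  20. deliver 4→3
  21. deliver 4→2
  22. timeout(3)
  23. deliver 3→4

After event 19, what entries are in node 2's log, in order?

step 1 propose(0,'s'): —
step 2 deliver 0→1: 1={back,v=0,log=s}
step 3 deliver 1→0: —
step 4 deliver 0→4: 4={back,v=0,log=s}
step 5 deliver 4→0: 0={prim,v=0,log=s}
step 6 deliver 0→3: 3={back,v=0,log=s}
step 7 deliver 3→0: —
step 8 deliver 0→2: 2={back,v=0,log=s}
step 9 deliver 2→0: —
step 10 timeout(2): 2={back,v=1,log=s}
step 11 deliver 2→0: 0={back,v=1,log=s}
step 12 deliver 0→2: —
step 13 deliver 2→1: 1={prim,v=1,log=s}
step 14 deliver 1→2: —
step 15 deliver 4→3: —
step 16 deliver 1→3: —
step 17 deliver 0→3: —
step 18 deliver 1→0: —
step 19 deliver 4→2: —

s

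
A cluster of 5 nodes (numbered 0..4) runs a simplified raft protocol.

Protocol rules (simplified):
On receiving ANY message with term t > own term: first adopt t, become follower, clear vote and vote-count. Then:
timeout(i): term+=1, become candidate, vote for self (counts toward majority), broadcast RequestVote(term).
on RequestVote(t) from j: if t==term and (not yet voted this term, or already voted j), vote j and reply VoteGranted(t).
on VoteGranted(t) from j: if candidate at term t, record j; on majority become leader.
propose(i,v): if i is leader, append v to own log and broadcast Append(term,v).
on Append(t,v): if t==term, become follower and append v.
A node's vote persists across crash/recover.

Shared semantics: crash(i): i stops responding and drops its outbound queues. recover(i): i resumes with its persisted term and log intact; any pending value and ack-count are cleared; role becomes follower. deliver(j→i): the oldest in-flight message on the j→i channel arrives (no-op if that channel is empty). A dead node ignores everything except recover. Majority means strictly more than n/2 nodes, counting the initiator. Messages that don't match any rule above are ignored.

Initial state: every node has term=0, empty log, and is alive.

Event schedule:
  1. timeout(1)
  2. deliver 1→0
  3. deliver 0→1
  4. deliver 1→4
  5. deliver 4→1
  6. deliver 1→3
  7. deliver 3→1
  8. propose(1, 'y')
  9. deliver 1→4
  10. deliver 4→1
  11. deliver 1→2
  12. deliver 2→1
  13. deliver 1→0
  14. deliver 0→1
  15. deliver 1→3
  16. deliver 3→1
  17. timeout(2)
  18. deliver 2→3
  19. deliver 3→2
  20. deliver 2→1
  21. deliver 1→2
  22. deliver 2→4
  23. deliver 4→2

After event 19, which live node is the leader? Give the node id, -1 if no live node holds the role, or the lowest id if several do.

[1] timeout(1) → N1(cand t1 [-])
[2] deliver 1→0 → N0(foll t1 [-])
[3] deliver 0→1 → ∅
[4] deliver 1→4 → N4(foll t1 [-])
[5] deliver 4→1 → N1(lead t1 [-])
[6] deliver 1→3 → N3(foll t1 [-])
[7] deliver 3→1 → ∅
[8] propose(1,'y') → N1(lead t1 [y])
[9] deliver 1→4 → N4(foll t1 [y])
[10] deliver 4→1 → ∅
[11] deliver 1→2 → N2(foll t1 [-])
[12] deliver 2→1 → ∅
[13] deliver 1→0 → N0(foll t1 [y])
[14] deliver 0→1 → ∅
[15] deliver 1→3 → N3(foll t1 [y])
[16] deliver 3→1 → ∅
[17] timeout(2) → N2(cand t2 [-])
[18] deliver 2→3 → N3(foll t2 [y])
[19] deliver 3→2 → ∅

1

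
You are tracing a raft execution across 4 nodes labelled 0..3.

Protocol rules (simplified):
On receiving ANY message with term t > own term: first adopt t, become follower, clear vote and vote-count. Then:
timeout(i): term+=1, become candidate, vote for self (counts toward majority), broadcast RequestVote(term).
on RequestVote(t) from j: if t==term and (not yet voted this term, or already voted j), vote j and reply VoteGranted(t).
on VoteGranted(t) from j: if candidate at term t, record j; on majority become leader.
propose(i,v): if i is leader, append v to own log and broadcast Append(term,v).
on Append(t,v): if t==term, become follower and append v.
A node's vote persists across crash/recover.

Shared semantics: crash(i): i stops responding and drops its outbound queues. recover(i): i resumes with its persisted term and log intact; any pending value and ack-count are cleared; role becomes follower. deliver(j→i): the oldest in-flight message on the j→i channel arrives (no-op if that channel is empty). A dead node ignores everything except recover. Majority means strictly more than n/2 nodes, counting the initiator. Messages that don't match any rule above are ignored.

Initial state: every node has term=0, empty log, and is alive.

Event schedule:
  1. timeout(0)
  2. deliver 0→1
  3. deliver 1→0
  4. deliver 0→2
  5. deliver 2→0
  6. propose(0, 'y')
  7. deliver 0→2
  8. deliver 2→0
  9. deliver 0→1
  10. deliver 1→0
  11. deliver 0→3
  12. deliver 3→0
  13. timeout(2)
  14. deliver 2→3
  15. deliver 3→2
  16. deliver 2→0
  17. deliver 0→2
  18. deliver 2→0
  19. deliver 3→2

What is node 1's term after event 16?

e1 timeout(0): 0[cand,t=1,-]
e2 deliver 0→1: 1[foll,t=1,-]
e3 deliver 1→0: ·
e4 deliver 0→2: 2[foll,t=1,-]
e5 deliver 2→0: 0[lead,t=1,-]
e6 propose(0,'y'): 0[lead,t=1,y]
e7 deliver 0→2: 2[foll,t=1,y]
e8 deliver 2→0: ·
e9 deliver 0→1: 1[foll,t=1,y]
e10 deliver 1→0: ·
e11 deliver 0→3: 3[foll,t=1,-]
e12 deliver 3→0: ·
e13 timeout(2): 2[cand,t=2,y]
e14 deliver 2→3: 3[foll,t=2,-]
e15 deliver 3→2: ·
e16 deliver 2→0: 0[foll,t=2,y]

1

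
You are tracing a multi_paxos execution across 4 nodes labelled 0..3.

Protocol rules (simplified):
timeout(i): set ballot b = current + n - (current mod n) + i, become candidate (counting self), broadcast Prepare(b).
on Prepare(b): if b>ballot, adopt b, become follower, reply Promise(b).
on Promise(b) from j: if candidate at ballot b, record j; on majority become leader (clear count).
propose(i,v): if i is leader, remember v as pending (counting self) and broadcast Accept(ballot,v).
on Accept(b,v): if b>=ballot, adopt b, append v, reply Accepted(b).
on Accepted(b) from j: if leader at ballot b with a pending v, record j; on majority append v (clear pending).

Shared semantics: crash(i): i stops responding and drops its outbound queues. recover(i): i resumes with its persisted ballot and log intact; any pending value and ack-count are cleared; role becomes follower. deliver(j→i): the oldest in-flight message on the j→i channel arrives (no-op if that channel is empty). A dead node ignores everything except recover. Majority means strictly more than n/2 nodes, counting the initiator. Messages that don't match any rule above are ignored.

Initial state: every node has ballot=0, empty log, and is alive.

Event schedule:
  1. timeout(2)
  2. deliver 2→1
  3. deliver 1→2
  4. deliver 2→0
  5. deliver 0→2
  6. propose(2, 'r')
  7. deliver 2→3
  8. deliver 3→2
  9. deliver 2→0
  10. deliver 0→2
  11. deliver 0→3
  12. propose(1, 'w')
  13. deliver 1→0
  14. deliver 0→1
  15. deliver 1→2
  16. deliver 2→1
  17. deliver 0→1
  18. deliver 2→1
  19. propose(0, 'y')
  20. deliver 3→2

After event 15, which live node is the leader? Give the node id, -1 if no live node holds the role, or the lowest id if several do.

after 1 — timeout(2): n2:cand/b6/[-]
after 2 — deliver 2→1: n1:foll/b6/[-]
after 3 — deliver 1→2: ·
after 4 — deliver 2→0: n0:foll/b6/[-]
after 5 — deliver 0→2: n2:lead/b6/[-]
after 6 — propose(2,'r'): ·
after 7 — deliver 2→3: n3:foll/b6/[-]
after 8 — deliver 3→2: ·
after 9 — deliver 2→0: n0:foll/b6/[r]
after 10 — deliver 0→2: ·
after 11 — deliver 0→3: ·
after 12 — propose(1,'w'): ·
after 13 — deliver 1→0: ·
after 14 — deliver 0→1: ·
after 15 — deliver 1→2: ·

2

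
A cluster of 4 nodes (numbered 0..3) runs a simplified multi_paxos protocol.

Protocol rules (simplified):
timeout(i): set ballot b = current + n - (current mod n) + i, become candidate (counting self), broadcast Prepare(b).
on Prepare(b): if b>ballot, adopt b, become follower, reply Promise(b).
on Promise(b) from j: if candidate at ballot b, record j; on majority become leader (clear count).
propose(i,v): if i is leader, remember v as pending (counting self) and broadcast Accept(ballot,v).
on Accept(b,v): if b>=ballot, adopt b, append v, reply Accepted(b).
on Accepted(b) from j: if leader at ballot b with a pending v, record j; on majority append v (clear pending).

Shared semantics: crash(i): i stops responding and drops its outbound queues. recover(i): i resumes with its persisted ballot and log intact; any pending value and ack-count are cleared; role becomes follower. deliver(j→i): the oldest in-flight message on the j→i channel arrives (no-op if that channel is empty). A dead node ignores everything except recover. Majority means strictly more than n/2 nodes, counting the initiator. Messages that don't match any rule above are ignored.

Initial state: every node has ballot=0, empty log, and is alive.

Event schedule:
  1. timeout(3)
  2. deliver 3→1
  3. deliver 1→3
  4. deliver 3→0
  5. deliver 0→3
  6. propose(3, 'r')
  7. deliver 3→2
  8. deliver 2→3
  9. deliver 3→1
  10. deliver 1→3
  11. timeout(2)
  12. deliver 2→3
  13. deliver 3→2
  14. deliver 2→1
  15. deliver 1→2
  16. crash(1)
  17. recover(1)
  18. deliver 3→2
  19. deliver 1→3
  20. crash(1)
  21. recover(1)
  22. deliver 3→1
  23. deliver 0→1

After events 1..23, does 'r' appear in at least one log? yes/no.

after 1 — timeout(3): n3:cand/b7/[-]
after 2 — deliver 3→1: n1:foll/b7/[-]
after 3 — deliver 1→3: ·
after 4 — deliver 3→0: n0:foll/b7/[-]
after 5 — deliver 0→3: n3:lead/b7/[-]
after 6 — propose(3,'r'): ·
after 7 — deliver 3→2: n2:foll/b7/[-]
after 8 — deliver 2→3: ·
after 9 — deliver 3→1: n1:foll/b7/[r]
after 10 — deliver 1→3: ·
after 11 — timeout(2): n2:cand/b10/[-]
after 12 — deliver 2→3: n3:foll/b10/[-]
after 13 — deliver 3→2: ·
after 14 — deliver 2→1: n1:foll/b10/[r]
after 15 — deliver 1→2: ·
after 16 — crash(1): n1:✗foll/b10/[r]
after 17 — recover(1): n1:foll/b10/[r]
after 18 — deliver 3→2: n2:lead/b10/[-]
after 19 — deliver 1→3: ·
after 20 — crash(1): n1:✗foll/b10/[r]
after 21 — recover(1): n1:foll/b10/[r]
after 22 — deliver 3→1: ·
after 23 — deliver 0→1: ·

yes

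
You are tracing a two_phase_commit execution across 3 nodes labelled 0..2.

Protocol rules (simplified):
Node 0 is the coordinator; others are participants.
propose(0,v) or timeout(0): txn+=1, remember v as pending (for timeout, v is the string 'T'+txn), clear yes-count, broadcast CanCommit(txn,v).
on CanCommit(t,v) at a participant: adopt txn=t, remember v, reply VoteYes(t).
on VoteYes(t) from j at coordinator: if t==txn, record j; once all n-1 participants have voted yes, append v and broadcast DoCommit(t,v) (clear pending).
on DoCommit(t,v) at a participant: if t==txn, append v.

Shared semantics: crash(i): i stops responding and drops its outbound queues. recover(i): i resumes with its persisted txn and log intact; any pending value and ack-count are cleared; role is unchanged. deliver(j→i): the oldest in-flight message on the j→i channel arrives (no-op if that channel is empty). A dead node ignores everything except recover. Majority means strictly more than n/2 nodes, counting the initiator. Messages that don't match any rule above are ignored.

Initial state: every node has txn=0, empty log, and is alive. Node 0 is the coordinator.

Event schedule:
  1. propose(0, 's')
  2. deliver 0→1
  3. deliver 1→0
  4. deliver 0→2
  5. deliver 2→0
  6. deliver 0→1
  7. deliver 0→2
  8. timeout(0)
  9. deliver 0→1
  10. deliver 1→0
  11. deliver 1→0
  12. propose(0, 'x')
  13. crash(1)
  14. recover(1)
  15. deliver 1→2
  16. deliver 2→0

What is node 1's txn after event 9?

2

e1 propose(0,'s'): 0[coor,t=1,-]
e2 deliver 0→1: 1[part,t=1,-]
e3 deliver 1→0: ·
e4 deliver 0→2: 2[part,t=1,-]
e5 deliver 2→0: 0[coor,t=1,s]
e6 deliver 0→1: 1[part,t=1,s]
e7 deliver 0→2: 2[part,t=1,s]
e8 timeout(0): 0[coor,t=2,s]
e9 deliver 0→1: 1[part,t=2,s]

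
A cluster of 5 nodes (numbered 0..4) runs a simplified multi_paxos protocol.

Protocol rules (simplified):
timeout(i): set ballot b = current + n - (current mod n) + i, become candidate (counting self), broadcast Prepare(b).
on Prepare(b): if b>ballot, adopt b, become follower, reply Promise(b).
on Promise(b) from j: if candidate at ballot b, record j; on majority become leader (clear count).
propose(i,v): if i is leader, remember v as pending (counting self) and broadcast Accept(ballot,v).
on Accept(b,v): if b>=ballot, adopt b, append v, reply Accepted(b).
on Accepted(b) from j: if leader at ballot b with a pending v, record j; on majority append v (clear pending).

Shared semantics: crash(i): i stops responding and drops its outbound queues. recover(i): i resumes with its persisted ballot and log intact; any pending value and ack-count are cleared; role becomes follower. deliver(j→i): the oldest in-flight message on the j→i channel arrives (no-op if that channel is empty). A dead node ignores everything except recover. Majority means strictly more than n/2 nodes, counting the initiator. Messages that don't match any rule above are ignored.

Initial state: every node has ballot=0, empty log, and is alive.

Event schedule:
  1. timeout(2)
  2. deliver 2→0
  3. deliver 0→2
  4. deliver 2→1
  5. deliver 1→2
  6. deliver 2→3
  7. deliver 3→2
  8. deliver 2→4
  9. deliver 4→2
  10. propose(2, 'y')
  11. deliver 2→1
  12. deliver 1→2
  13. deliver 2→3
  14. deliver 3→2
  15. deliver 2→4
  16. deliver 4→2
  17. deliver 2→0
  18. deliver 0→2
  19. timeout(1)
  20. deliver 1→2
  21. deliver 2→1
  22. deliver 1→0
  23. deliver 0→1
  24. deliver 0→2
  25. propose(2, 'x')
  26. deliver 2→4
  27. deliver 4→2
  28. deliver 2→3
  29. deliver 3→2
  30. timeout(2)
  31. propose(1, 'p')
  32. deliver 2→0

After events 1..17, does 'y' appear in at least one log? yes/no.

yes

e1 timeout(2): 2[cand,b=7,-]
e2 deliver 2→0: 0[foll,b=7,-]
e3 deliver 0→2: ·
e4 deliver 2→1: 1[foll,b=7,-]
e5 deliver 1→2: 2[lead,b=7,-]
e6 deliver 2→3: 3[foll,b=7,-]
e7 deliver 3→2: ·
e8 deliver 2→4: 4[foll,b=7,-]
e9 deliver 4→2: ·
e10 propose(2,'y'): ·
e11 deliver 2→1: 1[foll,b=7,y]
e12 deliver 1→2: ·
e13 deliver 2→3: 3[foll,b=7,y]
e14 deliver 3→2: 2[lead,b=7,y]
e15 deliver 2→4: 4[foll,b=7,y]
e16 deliver 4→2: ·
e17 deliver 2→0: 0[foll,b=7,y]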